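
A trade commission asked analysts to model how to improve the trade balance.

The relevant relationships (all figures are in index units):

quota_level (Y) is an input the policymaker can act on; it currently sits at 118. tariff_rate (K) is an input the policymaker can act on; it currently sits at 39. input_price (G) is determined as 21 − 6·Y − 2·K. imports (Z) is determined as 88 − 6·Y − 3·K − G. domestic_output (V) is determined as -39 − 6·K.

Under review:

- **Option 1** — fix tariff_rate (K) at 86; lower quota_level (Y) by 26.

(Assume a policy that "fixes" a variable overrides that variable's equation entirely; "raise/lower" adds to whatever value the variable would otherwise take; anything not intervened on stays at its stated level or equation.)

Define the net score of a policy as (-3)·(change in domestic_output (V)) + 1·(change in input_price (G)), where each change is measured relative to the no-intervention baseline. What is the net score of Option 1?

Baseline:
  Y = 118
  K = 39
  G = 21 − 6·118 − 2·39 = -765
  V = -39 − 6·39 = -273
Option 1 (K := 86, Y − 26):
  Y = 118 − 26 = 92
  K = 86
  G = 21 − 6·92 − 2·86 = -703
  V = -39 − 6·86 = -555
ΔV = -555 − (-273) = -282; ΔG = -703 − (-765) = 62
Score = (-3)·(-282) + 1·62 = 908

908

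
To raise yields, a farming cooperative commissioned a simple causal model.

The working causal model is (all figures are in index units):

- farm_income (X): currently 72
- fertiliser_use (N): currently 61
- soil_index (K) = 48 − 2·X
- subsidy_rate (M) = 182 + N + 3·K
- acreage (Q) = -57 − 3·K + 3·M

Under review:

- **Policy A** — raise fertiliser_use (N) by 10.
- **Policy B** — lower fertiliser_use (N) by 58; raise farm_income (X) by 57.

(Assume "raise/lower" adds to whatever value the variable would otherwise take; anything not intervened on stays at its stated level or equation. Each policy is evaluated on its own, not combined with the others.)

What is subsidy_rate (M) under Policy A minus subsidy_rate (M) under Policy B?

Policy A (N + 10):
  X = 72
  N = 61 + 10 = 71
  K = 48 − 2·72 = -96
  M = 182 + 71 + 3·(-96) = -35
Policy B (N − 58, X + 57):
  X = 72 + 57 = 129
  N = 61 − 58 = 3
  K = 48 − 2·129 = -210
  M = 182 + 3 + 3·(-210) = -445
M: -35 − (-445) = 410

410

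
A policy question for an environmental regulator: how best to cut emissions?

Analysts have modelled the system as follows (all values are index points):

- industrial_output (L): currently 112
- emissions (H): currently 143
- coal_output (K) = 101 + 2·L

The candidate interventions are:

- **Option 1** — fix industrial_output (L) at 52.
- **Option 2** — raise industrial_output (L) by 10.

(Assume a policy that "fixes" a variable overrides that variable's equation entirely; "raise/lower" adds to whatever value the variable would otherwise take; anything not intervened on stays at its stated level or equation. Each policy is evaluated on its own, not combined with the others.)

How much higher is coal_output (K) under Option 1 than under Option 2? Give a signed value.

Option 1 (L := 52):
  L = 52
  K = 101 + 2·52 = 205
Option 2 (L + 10):
  L = 112 + 10 = 122
  K = 101 + 2·122 = 345
K: 205 − 345 = -140

-140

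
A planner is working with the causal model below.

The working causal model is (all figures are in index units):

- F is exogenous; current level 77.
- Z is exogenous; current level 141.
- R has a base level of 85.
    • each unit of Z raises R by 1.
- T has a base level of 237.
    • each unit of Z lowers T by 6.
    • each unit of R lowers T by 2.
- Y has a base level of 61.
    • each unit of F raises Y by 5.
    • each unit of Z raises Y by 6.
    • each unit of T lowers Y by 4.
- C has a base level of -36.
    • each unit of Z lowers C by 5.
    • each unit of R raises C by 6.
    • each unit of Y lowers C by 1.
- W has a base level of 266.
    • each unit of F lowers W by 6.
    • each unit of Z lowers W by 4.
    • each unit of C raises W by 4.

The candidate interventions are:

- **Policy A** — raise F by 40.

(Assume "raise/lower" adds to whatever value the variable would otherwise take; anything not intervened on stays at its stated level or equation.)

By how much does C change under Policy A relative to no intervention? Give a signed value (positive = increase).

-200

Baseline:
  F = 77
  Z = 141
  R = 85 + 141 = 226
  T = 237 − 6·141 − 2·226 = -1061
  Y = 61 + 5·77 + 6·141 − 4·(-1061) = 5536
  C = -36 − 5·141 + 6·226 − 5536 = -4921
Policy A (F + 40):
  F = 77 + 40 = 117
  Z = 141
  R = 85 + 141 = 226
  T = 237 − 6·141 − 2·226 = -1061
  Y = 61 + 5·117 + 6·141 − 4·(-1061) = 5736
  C = -36 − 5·141 + 6·226 − 5736 = -5121
Change in C: -5121 − (-4921) = -200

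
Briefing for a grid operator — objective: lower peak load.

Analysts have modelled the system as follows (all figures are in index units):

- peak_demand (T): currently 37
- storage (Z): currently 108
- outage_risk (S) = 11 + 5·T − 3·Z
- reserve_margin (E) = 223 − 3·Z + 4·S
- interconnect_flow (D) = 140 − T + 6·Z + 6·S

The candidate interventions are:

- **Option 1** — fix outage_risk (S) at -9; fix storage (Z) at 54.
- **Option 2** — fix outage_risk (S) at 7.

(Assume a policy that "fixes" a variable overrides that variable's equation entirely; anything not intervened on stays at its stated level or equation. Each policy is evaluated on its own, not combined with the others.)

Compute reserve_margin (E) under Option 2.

-73

Option 2 (S := 7):
  T = 37
  Z = 108
  S = 7
  E = 223 − 3·108 + 4·7 = -73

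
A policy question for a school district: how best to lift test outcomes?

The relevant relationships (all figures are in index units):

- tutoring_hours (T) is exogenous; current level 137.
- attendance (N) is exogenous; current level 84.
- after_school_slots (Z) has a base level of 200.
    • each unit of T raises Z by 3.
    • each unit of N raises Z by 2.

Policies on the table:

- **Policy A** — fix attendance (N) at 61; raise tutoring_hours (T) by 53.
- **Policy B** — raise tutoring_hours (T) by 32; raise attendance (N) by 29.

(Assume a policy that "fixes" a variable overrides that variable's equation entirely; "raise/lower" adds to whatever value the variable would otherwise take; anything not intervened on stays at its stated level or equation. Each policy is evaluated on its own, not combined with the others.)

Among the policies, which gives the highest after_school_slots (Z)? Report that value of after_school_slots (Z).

Policy A (N := 61, T + 53):
  T = 137 + 53 = 190
  N = 61
  Z = 200 + 3·190 + 2·61 = 892
Policy B (T + 32, N + 29):
  T = 137 + 32 = 169
  N = 84 + 29 = 113
  Z = 200 + 3·169 + 2·113 = 933
Comparing — Policy A: Z=892, Policy B: Z=933. Highest is 933 (Policy B).

933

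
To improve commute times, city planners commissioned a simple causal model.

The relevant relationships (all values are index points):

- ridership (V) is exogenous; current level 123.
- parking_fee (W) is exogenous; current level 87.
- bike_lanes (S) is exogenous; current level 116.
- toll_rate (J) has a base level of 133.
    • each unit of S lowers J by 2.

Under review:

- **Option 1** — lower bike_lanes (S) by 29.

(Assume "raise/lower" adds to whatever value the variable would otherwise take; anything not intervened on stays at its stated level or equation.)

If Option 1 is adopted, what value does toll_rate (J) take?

Option 1 (S − 29):
  S = 116 − 29 = 87
  J = 133 − 2·87 = -41

-41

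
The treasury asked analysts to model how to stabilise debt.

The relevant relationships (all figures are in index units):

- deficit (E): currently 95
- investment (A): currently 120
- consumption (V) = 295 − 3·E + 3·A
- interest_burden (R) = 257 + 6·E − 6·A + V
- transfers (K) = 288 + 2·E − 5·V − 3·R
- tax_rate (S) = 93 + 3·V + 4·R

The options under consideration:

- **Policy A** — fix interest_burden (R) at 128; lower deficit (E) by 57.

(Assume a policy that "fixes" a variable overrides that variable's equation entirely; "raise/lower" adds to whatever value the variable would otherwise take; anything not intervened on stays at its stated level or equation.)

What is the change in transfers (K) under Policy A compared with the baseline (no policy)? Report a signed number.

78

Baseline:
  E = 95
  A = 120
  V = 295 − 3·95 + 3·120 = 370
  R = 257 + 6·95 − 6·120 + 370 = 477
  K = 288 + 2·95 − 5·370 − 3·477 = -2803
Policy A (R := 128, E − 57):
  E = 95 − 57 = 38
  A = 120
  V = 295 − 3·38 + 3·120 = 541
  R = 128
  K = 288 + 2·38 − 5·541 − 3·128 = -2725
Change in K: -2725 − (-2803) = 78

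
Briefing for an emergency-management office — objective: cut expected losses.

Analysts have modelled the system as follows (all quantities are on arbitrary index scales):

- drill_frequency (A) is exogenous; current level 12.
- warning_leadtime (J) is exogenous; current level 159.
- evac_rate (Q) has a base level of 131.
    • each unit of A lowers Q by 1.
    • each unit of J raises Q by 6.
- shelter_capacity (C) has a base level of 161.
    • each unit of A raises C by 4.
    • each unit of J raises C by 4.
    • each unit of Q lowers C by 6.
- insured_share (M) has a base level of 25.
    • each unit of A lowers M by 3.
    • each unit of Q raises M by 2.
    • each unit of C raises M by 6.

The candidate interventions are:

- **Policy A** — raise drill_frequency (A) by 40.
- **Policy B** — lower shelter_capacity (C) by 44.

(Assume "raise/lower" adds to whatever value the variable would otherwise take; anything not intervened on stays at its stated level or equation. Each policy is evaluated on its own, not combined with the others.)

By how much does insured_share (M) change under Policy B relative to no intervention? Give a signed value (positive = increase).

Baseline:
  A = 12
  J = 159
  Q = 131 − 12 + 6·159 = 1073
  C = 161 + 4·12 + 4·159 − 6·1073 = -5593
  M = 25 − 3·12 + 2·1073 + 6·(-5593) = -31423
Policy B (C − 44):
  A = 12
  J = 159
  Q = 131 − 12 + 6·159 = 1073
  C = 161 + 4·12 + 4·159 − 6·1073 (−44 from intervention) = -5637
  M = 25 − 3·12 + 2·1073 + 6·(-5637) = -31687
Change in M: -31687 − (-31423) = -264

-264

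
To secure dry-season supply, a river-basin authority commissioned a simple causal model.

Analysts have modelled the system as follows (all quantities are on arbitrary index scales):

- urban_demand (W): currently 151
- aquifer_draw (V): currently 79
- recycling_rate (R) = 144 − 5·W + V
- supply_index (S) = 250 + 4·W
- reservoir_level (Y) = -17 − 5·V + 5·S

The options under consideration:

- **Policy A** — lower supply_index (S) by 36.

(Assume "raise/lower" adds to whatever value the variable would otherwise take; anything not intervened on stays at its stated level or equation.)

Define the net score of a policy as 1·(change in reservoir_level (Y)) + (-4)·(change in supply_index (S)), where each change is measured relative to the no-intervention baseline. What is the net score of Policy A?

-36

Baseline:
  W = 151
  V = 79
  S = 250 + 4·151 = 854
  Y = -17 − 5·79 + 5·854 = 3858
Policy A (S − 36):
  W = 151
  V = 79
  S = 250 + 4·151 (−36 from intervention) = 818
  Y = -17 − 5·79 + 5·818 = 3678
ΔY = 3678 − 3858 = -180; ΔS = 818 − 854 = -36
Score = 1·(-180) + (-4)·(-36) = -36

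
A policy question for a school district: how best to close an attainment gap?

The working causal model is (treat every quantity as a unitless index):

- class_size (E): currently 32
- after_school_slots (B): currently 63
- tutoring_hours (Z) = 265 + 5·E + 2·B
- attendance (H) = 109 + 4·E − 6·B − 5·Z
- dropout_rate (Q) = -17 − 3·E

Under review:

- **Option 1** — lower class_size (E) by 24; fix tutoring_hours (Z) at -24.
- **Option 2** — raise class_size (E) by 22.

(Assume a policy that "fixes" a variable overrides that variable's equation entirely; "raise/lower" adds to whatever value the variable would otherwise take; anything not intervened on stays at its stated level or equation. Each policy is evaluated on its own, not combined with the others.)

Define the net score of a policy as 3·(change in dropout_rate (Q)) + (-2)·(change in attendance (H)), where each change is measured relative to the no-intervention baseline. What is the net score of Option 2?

726

Baseline:
  E = 32
  B = 63
  Z = 265 + 5·32 + 2·63 = 551
  H = 109 + 4·32 − 6·63 − 5·551 = -2896
  Q = -17 − 3·32 = -113
Option 2 (E + 22):
  E = 32 + 22 = 54
  B = 63
  Z = 265 + 5·54 + 2·63 = 661
  H = 109 + 4·54 − 6·63 − 5·661 = -3358
  Q = -17 − 3·54 = -179
ΔQ = -179 − (-113) = -66; ΔH = -3358 − (-2896) = -462
Score = 3·(-66) + (-2)·(-462) = 726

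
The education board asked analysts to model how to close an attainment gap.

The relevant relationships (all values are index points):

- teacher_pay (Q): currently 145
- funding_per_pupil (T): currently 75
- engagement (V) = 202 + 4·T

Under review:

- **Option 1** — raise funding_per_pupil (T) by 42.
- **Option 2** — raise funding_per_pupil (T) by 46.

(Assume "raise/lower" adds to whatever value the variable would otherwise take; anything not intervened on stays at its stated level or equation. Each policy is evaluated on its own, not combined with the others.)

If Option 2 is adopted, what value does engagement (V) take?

686

Option 2 (T + 46):
  T = 75 + 46 = 121
  V = 202 + 4·121 = 686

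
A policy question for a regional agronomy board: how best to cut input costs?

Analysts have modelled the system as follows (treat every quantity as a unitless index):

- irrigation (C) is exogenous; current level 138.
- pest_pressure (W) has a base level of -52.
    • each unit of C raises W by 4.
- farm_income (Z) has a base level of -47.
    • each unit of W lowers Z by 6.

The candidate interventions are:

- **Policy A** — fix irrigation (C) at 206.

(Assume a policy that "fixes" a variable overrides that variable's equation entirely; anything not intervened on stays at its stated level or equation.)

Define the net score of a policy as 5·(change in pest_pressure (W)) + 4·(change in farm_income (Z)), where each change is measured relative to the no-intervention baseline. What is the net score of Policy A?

Baseline:
  C = 138
  W = -52 + 4·138 = 500
  Z = -47 − 6·500 = -3047
Policy A (C := 206):
  C = 206
  W = -52 + 4·206 = 772
  Z = -47 − 6·772 = -4679
ΔW = 772 − 500 = 272; ΔZ = -4679 − (-3047) = -1632
Score = 5·272 + 4·(-1632) = -5168

-5168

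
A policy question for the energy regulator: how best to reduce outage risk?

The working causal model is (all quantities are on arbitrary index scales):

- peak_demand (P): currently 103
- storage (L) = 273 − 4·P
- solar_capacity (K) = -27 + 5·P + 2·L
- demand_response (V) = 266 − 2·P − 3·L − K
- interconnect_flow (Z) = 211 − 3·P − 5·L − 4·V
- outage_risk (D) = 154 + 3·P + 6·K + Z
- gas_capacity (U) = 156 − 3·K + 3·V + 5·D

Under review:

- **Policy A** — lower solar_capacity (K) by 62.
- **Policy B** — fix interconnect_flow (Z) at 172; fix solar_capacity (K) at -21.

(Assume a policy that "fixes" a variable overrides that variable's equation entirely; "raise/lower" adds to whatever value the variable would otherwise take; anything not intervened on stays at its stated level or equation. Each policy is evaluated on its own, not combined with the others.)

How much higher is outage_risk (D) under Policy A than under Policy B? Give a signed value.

123

Policy A (K − 62):
  P = 103
  L = 273 − 4·103 = -139
  K = -27 + 5·103 + 2·(-139) (−62 from intervention) = 148
  V = 266 − 2·103 − 3·(-139) − 148 = 329
  Z = 211 − 3·103 − 5·(-139) − 4·329 = -719
  D = 154 + 3·103 + 6·148 + (-719) = 632
Policy B (Z := 172, K := -21):
  P = 103
  L = 273 − 4·103 = -139
  K = -21
  V = 266 − 2·103 − 3·(-139) − (-21) = 498
  Z = 172
  D = 154 + 3·103 + 6·(-21) + 172 = 509
D: 632 − 509 = 123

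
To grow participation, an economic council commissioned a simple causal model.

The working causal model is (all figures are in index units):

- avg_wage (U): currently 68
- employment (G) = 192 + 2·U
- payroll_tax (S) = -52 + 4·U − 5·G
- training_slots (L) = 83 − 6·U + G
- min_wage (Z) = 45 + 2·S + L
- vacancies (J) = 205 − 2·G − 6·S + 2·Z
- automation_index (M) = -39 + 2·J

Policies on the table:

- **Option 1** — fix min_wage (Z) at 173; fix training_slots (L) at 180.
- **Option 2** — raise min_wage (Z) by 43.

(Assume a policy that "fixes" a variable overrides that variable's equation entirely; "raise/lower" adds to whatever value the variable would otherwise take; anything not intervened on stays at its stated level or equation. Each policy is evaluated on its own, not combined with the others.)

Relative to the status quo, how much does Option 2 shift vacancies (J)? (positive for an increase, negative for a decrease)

86

Baseline:
  U = 68
  G = 192 + 2·68 = 328
  S = -52 + 4·68 − 5·328 = -1420
  L = 83 − 6·68 + 328 = 3
  Z = 45 + 2·(-1420) + 3 = -2792
  J = 205 − 2·328 − 6·(-1420) + 2·(-2792) = 2485
Option 2 (Z + 43):
  U = 68
  G = 192 + 2·68 = 328
  S = -52 + 4·68 − 5·328 = -1420
  L = 83 − 6·68 + 328 = 3
  Z = 45 + 2·(-1420) + 3 (+43 from intervention) = -2749
  J = 205 − 2·328 − 6·(-1420) + 2·(-2749) = 2571
Change in J: 2571 − 2485 = 86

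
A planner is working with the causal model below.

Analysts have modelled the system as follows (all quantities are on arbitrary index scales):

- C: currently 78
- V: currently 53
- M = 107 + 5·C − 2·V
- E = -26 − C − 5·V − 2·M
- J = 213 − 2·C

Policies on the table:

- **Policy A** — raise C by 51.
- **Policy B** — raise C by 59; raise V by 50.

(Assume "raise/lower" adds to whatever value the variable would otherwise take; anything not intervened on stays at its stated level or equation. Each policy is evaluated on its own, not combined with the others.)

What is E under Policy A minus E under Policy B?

138

Policy A (C + 51):
  C = 78 + 51 = 129
  V = 53
  M = 107 + 5·129 − 2·53 = 646
  E = -26 − 129 − 5·53 − 2·646 = -1712
Policy B (C + 59, V + 50):
  C = 78 + 59 = 137
  V = 53 + 50 = 103
  M = 107 + 5·137 − 2·103 = 586
  E = -26 − 137 − 5·103 − 2·586 = -1850
E: -1712 − (-1850) = 138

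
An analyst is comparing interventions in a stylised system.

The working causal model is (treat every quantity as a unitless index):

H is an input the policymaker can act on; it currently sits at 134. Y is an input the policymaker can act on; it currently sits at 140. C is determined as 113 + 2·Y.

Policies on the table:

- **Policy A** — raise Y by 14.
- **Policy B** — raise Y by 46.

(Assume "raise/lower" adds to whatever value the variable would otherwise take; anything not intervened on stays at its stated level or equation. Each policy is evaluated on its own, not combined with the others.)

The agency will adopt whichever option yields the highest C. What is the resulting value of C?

485

Policy A (Y + 14):
  Y = 140 + 14 = 154
  C = 113 + 2·154 = 421
Policy B (Y + 46):
  Y = 140 + 46 = 186
  C = 113 + 2·186 = 485
Comparing — Policy A: C=421, Policy B: C=485. Highest is 485 (Policy B).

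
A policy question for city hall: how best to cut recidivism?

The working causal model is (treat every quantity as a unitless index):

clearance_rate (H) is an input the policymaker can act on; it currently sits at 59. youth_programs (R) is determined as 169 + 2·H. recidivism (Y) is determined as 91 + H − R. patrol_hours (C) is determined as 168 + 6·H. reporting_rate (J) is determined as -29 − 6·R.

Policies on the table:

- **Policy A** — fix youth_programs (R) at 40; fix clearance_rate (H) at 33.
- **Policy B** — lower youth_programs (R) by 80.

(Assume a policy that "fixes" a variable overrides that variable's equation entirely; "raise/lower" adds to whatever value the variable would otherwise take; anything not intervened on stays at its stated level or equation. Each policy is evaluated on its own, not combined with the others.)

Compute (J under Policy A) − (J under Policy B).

Policy A (R := 40, H := 33):
  H = 33
  R = 40
  J = -29 − 6·40 = -269
Policy B (R − 80):
  H = 59
  R = 169 + 2·59 (−80 from intervention) = 207
  J = -29 − 6·207 = -1271
J: -269 − (-1271) = 1002

1002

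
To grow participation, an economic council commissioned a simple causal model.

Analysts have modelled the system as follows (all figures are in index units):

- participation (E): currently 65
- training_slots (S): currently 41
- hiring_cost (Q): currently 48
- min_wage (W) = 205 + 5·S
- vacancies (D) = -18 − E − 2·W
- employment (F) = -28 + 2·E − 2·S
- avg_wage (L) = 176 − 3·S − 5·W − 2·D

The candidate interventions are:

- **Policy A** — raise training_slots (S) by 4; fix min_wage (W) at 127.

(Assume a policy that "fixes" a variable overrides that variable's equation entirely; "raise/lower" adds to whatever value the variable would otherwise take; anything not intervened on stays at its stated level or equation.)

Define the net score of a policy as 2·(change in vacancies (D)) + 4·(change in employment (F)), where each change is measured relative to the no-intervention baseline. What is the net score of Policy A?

Baseline:
  E = 65
  S = 41
  W = 205 + 5·41 = 410
  D = -18 − 65 − 2·410 = -903
  F = -28 + 2·65 − 2·41 = 20
Policy A (S + 4, W := 127):
  E = 65
  S = 41 + 4 = 45
  W = 127
  D = -18 − 65 − 2·127 = -337
  F = -28 + 2·65 − 2·45 = 12
ΔD = -337 − (-903) = 566; ΔF = 12 − 20 = -8
Score = 2·566 + 4·(-8) = 1100

1100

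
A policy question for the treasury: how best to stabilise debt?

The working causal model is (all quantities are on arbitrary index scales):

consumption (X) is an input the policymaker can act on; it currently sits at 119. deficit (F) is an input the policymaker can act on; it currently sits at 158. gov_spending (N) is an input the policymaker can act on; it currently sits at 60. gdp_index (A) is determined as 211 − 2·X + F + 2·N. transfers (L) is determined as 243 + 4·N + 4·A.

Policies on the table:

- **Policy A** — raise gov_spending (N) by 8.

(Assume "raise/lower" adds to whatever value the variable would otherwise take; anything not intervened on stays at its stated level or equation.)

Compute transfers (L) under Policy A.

Policy A (N + 8):
  X = 119
  F = 158
  N = 60 + 8 = 68
  A = 211 − 2·119 + 158 + 2·68 = 267
  L = 243 + 4·68 + 4·267 = 1583

1583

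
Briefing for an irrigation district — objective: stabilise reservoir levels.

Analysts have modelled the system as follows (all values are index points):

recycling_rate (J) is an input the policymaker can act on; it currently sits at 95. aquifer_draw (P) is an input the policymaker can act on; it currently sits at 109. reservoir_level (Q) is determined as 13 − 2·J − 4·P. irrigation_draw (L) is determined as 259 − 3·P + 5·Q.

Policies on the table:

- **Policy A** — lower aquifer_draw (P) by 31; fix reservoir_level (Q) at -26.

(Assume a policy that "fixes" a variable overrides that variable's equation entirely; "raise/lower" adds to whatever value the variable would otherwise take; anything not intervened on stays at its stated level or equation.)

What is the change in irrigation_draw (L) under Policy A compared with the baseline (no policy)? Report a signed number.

Baseline:
  J = 95
  P = 109
  Q = 13 − 2·95 − 4·109 = -613
  L = 259 − 3·109 + 5·(-613) = -3133
Policy A (P − 31, Q := -26):
  J = 95
  P = 109 − 31 = 78
  Q = -26
  L = 259 − 3·78 + 5·(-26) = -105
Change in L: -105 − (-3133) = 3028

3028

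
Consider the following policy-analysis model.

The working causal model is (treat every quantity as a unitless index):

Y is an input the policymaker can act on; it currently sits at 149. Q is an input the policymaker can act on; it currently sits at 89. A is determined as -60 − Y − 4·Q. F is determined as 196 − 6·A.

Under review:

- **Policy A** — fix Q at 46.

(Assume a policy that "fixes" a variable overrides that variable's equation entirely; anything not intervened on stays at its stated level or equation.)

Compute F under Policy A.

Policy A (Q := 46):
  Y = 149
  Q = 46
  A = -60 − 149 − 4·46 = -393
  F = 196 − 6·(-393) = 2554

2554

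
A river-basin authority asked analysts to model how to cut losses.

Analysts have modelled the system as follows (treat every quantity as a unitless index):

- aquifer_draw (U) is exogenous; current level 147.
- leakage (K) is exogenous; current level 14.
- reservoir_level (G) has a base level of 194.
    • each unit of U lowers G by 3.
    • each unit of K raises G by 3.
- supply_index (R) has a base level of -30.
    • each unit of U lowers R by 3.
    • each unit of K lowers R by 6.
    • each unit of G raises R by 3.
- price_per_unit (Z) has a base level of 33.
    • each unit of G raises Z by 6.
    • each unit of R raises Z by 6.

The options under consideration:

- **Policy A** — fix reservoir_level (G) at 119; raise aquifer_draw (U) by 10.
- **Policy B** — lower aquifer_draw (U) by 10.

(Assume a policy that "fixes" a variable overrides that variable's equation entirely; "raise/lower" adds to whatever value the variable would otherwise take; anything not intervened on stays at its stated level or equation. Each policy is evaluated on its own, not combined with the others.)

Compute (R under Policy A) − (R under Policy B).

822

Policy A (G := 119, U + 10):
  U = 147 + 10 = 157
  K = 14
  G = 119
  R = -30 − 3·157 − 6·14 + 3·119 = -228
Policy B (U − 10):
  U = 147 − 10 = 137
  K = 14
  G = 194 − 3·137 + 3·14 = -175
  R = -30 − 3·137 − 6·14 + 3·(-175) = -1050
R: -228 − (-1050) = 822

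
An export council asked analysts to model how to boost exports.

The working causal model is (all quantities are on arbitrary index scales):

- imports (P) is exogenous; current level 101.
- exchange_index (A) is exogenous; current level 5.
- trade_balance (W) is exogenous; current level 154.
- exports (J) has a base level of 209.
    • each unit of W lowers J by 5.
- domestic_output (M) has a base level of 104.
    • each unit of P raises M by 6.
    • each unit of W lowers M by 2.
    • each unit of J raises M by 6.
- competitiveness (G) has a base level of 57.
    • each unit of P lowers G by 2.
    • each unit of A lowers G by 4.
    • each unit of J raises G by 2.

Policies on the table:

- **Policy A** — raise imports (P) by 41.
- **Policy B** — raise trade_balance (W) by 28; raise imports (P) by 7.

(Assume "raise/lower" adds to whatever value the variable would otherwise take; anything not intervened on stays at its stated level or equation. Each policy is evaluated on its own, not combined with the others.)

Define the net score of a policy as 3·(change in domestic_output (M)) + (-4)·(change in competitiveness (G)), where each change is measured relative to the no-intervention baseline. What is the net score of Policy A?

Baseline:
  P = 101
  A = 5
  W = 154
  J = 209 − 5·154 = -561
  M = 104 + 6·101 − 2·154 + 6·(-561) = -2964
  G = 57 − 2·101 − 4·5 + 2·(-561) = -1287
Policy A (P + 41):
  P = 101 + 41 = 142
  A = 5
  W = 154
  J = 209 − 5·154 = -561
  M = 104 + 6·142 − 2·154 + 6·(-561) = -2718
  G = 57 − 2·142 − 4·5 + 2·(-561) = -1369
ΔM = -2718 − (-2964) = 246; ΔG = -1369 − (-1287) = -82
Score = 3·246 + (-4)·(-82) = 1066

1066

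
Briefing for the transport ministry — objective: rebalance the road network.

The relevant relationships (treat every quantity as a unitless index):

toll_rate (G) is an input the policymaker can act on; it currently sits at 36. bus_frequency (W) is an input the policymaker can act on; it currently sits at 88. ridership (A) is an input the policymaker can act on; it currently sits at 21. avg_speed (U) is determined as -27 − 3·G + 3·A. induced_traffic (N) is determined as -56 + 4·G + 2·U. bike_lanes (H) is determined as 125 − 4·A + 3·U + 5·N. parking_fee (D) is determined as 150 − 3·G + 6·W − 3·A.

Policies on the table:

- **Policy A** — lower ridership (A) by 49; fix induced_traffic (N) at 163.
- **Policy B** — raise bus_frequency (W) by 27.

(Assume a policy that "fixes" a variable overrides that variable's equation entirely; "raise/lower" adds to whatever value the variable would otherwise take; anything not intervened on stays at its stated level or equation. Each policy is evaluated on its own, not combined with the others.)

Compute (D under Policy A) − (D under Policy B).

Policy A (A − 49, N := 163):
  G = 36
  W = 88
  A = 21 − 49 = -28
  D = 150 − 3·36 + 6·88 − 3·(-28) = 654
Policy B (W + 27):
  G = 36
  W = 88 + 27 = 115
  A = 21
  D = 150 − 3·36 + 6·115 − 3·21 = 669
D: 654 − 669 = -15

-15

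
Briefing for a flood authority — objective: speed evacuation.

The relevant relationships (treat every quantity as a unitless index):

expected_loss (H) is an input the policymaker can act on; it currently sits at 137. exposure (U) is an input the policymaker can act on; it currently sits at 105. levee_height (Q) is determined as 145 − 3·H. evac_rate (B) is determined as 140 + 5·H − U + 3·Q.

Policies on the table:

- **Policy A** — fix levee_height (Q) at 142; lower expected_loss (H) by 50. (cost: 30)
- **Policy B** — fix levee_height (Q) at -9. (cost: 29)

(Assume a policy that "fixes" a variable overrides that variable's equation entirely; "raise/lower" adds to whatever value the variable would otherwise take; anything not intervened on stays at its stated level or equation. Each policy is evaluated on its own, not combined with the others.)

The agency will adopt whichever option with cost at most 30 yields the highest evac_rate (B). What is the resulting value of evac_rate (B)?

Policy A (Q := 142, H − 50):
  H = 137 − 50 = 87
  U = 105
  Q = 142
  B = 140 + 5·87 − 105 + 3·142 = 896
Policy B (Q := -9):
  H = 137
  U = 105
  Q = -9
  B = 140 + 5·137 − 105 + 3·(-9) = 693
Comparing — Policy A: B=896, Policy B: B=693. Highest is 896 (Policy A).

896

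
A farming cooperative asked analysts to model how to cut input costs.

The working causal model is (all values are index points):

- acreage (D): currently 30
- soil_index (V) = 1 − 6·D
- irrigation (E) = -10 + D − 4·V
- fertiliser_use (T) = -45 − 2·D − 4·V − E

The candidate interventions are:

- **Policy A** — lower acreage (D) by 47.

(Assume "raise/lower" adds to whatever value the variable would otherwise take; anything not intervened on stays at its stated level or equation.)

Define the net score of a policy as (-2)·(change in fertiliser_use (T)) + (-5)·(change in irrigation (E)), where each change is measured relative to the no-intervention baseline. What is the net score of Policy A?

Baseline:
  D = 30
  V = 1 − 6·30 = -179
  E = -10 + 30 − 4·(-179) = 736
  T = -45 − 2·30 − 4·(-179) − 736 = -125
Policy A (D − 47):
  D = 30 − 47 = -17
  V = 1 − 6·(-17) = 103
  E = -10 + (-17) − 4·103 = -439
  T = -45 − 2·(-17) − 4·103 − (-439) = 16
ΔT = 16 − (-125) = 141; ΔE = -439 − 736 = -1175
Score = (-2)·141 + (-5)·(-1175) = 5593

5593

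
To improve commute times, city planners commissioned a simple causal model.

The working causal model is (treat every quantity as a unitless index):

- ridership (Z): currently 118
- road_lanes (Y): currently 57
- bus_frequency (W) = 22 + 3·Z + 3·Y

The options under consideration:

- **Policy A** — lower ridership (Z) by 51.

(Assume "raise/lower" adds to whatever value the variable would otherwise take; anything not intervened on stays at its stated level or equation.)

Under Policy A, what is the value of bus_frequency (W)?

Policy A (Z − 51):
  Z = 118 − 51 = 67
  Y = 57
  W = 22 + 3·67 + 3·57 = 394

394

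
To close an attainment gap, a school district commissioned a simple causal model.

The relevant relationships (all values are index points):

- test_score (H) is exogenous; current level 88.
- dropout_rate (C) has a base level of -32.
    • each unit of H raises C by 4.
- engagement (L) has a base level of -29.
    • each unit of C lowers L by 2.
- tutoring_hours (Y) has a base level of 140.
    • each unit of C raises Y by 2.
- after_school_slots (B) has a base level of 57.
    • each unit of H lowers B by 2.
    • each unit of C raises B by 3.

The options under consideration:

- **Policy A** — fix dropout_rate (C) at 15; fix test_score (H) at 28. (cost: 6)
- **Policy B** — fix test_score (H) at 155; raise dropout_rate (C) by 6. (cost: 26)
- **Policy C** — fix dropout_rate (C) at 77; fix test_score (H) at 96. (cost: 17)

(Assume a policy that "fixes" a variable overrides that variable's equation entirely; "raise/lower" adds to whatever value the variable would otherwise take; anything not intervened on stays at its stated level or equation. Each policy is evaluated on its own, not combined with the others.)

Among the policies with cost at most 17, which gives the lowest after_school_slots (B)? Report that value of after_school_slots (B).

46

Policy A (C := 15, H := 28):
  H = 28
  C = 15
  B = 57 − 2·28 + 3·15 = 46
Policy C (C := 77, H := 96):
  H = 96
  C = 77
  B = 57 − 2·96 + 3·77 = 96
Comparing — Policy A: B=46, Policy C: B=96. Lowest is 46 (Policy A).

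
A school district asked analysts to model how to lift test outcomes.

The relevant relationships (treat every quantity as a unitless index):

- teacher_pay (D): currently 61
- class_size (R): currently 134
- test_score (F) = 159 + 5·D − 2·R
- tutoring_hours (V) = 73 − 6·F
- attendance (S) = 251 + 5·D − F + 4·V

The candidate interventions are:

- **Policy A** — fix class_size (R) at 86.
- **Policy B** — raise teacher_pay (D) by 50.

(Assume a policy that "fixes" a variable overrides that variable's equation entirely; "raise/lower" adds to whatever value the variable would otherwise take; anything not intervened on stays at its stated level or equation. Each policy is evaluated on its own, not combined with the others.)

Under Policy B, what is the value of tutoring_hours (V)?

Policy B (D + 50):
  D = 61 + 50 = 111
  R = 134
  F = 159 + 5·111 − 2·134 = 446
  V = 73 − 6·446 = -2603

-2603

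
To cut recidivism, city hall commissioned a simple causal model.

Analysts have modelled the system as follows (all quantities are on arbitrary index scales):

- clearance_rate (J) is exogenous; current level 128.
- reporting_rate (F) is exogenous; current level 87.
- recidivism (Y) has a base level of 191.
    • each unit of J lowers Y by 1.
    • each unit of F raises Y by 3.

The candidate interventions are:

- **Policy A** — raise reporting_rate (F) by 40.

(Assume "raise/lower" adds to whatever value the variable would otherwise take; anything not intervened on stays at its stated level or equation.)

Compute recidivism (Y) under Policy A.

Policy A (F + 40):
  J = 128
  F = 87 + 40 = 127
  Y = 191 − 128 + 3·127 = 444

444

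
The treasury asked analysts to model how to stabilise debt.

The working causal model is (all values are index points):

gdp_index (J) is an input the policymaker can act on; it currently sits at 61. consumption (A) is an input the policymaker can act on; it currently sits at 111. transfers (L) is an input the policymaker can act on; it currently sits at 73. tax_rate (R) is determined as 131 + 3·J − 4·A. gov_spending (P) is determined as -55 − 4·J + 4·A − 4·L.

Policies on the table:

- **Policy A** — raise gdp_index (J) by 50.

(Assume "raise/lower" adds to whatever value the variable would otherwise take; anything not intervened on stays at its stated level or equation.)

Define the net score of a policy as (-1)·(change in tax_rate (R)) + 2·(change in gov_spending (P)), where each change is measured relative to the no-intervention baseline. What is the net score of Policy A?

Baseline:
  J = 61
  A = 111
  L = 73
  R = 131 + 3·61 − 4·111 = -130
  P = -55 − 4·61 + 4·111 − 4·73 = -147
Policy A (J + 50):
  J = 61 + 50 = 111
  A = 111
  L = 73
  R = 131 + 3·111 − 4·111 = 20
  P = -55 − 4·111 + 4·111 − 4·73 = -347
ΔR = 20 − (-130) = 150; ΔP = -347 − (-147) = -200
Score = (-1)·150 + 2·(-200) = -550

-550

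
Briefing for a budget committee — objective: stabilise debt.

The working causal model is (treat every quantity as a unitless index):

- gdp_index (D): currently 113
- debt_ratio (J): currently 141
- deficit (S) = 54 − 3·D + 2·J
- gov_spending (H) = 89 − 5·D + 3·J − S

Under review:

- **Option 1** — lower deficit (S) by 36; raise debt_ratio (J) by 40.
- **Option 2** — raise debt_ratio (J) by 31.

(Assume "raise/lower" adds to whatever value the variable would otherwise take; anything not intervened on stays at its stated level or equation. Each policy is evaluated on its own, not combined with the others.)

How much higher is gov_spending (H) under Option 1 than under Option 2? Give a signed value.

Option 1 (S − 36, J + 40):
  D = 113
  J = 141 + 40 = 181
  S = 54 − 3·113 + 2·181 (−36 from intervention) = 41
  H = 89 − 5·113 + 3·181 − 41 = 26
Option 2 (J + 31):
  D = 113
  J = 141 + 31 = 172
  S = 54 − 3·113 + 2·172 = 59
  H = 89 − 5·113 + 3·172 − 59 = -19
H: 26 − (-19) = 45

45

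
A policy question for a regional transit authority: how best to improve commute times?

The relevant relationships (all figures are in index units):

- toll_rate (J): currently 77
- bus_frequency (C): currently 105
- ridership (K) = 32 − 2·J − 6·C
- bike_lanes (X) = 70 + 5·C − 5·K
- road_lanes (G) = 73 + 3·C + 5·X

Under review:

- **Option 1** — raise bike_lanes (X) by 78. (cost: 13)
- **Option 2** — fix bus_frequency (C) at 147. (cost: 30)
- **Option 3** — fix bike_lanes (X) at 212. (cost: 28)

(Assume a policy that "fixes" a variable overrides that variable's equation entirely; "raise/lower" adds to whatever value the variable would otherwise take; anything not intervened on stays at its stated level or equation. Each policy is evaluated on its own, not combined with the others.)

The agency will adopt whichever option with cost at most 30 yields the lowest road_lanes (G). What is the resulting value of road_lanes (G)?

1448

Option 1 (X + 78):
  J = 77
  C = 105
  K = 32 − 2·77 − 6·105 = -752
  X = 70 + 5·105 − 5·(-752) (+78 from intervention) = 4433
  G = 73 + 3·105 + 5·4433 = 22553
Option 2 (C := 147):
  J = 77
  C = 147
  K = 32 − 2·77 − 6·147 = -1004
  X = 70 + 5·147 − 5·(-1004) = 5825
  G = 73 + 3·147 + 5·5825 = 29639
Option 3 (X := 212):
  J = 77
  C = 105
  K = 32 − 2·77 − 6·105 = -752
  X = 212
  G = 73 + 3·105 + 5·212 = 1448
Comparing — Option 1: G=22553, Option 2: G=29639, Option 3: G=1448. Lowest is 1448 (Option 3).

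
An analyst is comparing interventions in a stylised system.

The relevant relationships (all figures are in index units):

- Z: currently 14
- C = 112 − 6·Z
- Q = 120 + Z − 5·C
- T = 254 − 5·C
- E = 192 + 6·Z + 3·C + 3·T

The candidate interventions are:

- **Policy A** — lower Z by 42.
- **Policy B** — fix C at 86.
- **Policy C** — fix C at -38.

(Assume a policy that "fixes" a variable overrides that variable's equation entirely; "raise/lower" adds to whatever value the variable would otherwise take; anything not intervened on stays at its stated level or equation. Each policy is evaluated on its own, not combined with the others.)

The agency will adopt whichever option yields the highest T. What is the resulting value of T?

444

Policy A (Z − 42):
  Z = 14 − 42 = -28
  C = 112 − 6·(-28) = 280
  T = 254 − 5·280 = -1146
Policy B (C := 86):
  Z = 14
  C = 86
  T = 254 − 5·86 = -176
Policy C (C := -38):
  Z = 14
  C = -38
  T = 254 − 5·(-38) = 444
Comparing — Policy A: T=-1146, Policy B: T=-176, Policy C: T=444. Highest is 444 (Policy C).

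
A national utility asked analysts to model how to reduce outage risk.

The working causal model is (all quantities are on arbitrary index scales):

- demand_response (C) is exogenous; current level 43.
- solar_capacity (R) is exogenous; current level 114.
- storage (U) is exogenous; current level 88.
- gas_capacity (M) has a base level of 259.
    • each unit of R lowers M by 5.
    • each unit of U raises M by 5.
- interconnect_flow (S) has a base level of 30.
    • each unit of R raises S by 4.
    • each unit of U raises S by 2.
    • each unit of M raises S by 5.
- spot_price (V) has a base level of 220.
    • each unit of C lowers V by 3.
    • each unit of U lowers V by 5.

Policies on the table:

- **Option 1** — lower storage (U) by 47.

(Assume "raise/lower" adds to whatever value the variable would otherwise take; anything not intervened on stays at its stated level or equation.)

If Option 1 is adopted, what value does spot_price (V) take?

Option 1 (U − 47):
  C = 43
  U = 88 − 47 = 41
  V = 220 − 3·43 − 5·41 = -114

-114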